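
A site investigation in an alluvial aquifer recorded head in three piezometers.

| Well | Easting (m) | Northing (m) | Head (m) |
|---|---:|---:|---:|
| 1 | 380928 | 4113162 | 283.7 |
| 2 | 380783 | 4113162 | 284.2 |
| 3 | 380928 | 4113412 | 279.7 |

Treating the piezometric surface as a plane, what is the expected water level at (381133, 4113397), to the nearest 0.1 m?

279.2 m

∂h/∂x = (284.2 − 283.7) / (380783 − 380928) = -0.003448
∂h/∂y = (279.7 − 283.7) / (4113412 − 4113162) = -0.01600
h(381133, 4113397) = 283.7 + (-0.003448)·(205) + (-0.01600)·(235) = 283.7 -0.707 -3.760 = 279.233 m.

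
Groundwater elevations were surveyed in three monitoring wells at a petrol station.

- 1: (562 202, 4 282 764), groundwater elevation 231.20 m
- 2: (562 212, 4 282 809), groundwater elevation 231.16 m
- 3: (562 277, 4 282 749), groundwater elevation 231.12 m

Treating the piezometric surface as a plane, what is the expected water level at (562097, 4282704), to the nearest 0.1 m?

231.4 m

Taking 1 as reference: 2−1 = (10, 45, -0.04); 3−1 = (75, -15, -0.08).
Solve a·Δx + b·Δy = Δh: det = 10·(-15) − 75·45 = -3525.
∂h/∂x = [(-0.04)·(-15) − (-0.08)·45] / -3525 = -0.001191
∂h/∂y = [10·(-0.08) − 75·(-0.04)] / -3525 = -0.0006241
h(562097, 4282704) = 231.20 + (-0.001191)·(-105) + (-0.0006241)·(-60) = 231.20 +0.125 +0.037 = 231.363 m.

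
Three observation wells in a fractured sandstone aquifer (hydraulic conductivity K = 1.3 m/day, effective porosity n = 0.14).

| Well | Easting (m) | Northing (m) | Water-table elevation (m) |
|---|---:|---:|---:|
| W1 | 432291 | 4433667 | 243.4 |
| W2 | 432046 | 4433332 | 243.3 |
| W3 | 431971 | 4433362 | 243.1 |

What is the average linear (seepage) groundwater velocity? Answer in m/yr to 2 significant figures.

With h = a·x + b·y + c and W1 as origin, the differences give:
  (-245)·a + (-335)·b = -0.1
  (-320)·a + (-305)·b = -0.3
Eliminate b (×(-305) and ×(-335), subtract): -32475·a = -70.00 → a = ∂h/∂x = +0.002156
Back-substitute: b = ∂h/∂y = -0.001278.
|∇h| = √(0.002156² + -0.001278²) = 0.002506
Seepage velocity v = K·i/n = 1.3 × 0.002506 / 0.14 = 0.02327 m/day = 8.499 m/yr.

8.5 m/yr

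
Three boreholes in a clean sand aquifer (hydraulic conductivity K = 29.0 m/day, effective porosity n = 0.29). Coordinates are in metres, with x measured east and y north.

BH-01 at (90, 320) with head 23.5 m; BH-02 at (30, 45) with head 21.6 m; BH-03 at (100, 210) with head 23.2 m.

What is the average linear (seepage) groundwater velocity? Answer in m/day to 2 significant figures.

Three-point gradient (reference BH-01): Δ to BH-02 = (-60, -275, -1.9), Δ to BH-03 = (10, -110, -0.3).
∂h/∂x = +0.01353, ∂h/∂y = +0.003957 (det = 9350).
|∇h| = √(0.01353² + 0.003957²) = 0.0141
Seepage velocity v = K·i/n = 29.0 × 0.0141 / 0.29 = 1.41 m/day.

1.4 m/day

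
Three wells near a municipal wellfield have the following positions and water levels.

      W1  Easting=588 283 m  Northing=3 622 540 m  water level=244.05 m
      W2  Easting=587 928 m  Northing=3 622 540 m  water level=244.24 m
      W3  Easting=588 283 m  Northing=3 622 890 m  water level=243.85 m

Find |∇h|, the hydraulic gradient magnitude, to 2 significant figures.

∂h/∂x = (244.24 − 244.05) / (587928 − 588283) = -0.0005352
∂h/∂y = (243.85 − 244.05) / (3622890 − 3622540) = -0.0005714
|∇h| = √(-0.0005352² + -0.0005714²) = 0.0007829

0.00078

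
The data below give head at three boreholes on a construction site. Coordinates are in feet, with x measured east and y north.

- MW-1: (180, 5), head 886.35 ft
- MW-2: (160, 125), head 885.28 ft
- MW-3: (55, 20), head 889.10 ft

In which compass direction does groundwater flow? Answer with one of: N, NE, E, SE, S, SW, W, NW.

NE

Three-point gradient (reference MW-1): Δ to MW-2 = (-20, 120, -1.07), Δ to MW-3 = (-125, 15, +2.75).
∂h/∂x = -0.02354, ∂h/∂y = -0.01284 (det = 14700).
Flow = −∇h = (+0.02354 east, +0.01284 north), which points northeast.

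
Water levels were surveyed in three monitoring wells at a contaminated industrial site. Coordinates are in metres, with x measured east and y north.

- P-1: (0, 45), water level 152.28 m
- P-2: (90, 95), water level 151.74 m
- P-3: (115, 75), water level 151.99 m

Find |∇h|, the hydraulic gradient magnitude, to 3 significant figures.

0.0118

With h = a·x + b·y + c and P-1 as origin, the differences give:
  90·a + 50·b = -0.54
  115·a + 30·b = -0.29
Eliminate b (×30 and ×50, subtract): -3050·a = -1.700 → a = ∂h/∂x = +0.0005574
Back-substitute: b = ∂h/∂y = -0.01180.
|∇h| = √(0.0005574² + -0.01180²) = 0.01181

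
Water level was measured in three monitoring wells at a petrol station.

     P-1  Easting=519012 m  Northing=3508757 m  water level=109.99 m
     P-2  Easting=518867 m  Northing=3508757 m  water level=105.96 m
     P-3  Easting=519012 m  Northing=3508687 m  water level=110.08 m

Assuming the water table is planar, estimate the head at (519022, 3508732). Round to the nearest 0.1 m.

110.3 m

∂h/∂x = (105.96 − 109.99) / (518867 − 519012) = +0.02779
∂h/∂y = (110.08 − 109.99) / (3508687 − 3508757) = -0.001286
h(519022, 3508732) = 109.99 + (+0.02779)·(10) + (-0.001286)·(-25) = 109.99 +0.278 +0.032 = 110.300 m.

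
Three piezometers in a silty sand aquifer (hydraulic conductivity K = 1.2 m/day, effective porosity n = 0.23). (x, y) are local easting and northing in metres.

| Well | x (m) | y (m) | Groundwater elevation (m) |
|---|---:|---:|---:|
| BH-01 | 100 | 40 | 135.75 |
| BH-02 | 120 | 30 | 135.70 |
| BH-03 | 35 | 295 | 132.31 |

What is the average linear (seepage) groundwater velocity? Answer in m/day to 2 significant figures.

0.10 m/day

With h = a·x + b·y + c and BH-01 as origin, the differences give:
  20·a + (-10)·b = -0.05
  (-65)·a + 255·b = -3.44
Eliminate b (×255 and ×(-10), subtract): 4450·a = -47.150 → a = ∂h/∂x = -0.01060
Back-substitute: b = ∂h/∂y = -0.01619.
|∇h| = √(-0.01060² + -0.01619²) = 0.01935
Seepage velocity v = K·i/n = 1.2 × 0.01935 / 0.23 = 0.101 m/day.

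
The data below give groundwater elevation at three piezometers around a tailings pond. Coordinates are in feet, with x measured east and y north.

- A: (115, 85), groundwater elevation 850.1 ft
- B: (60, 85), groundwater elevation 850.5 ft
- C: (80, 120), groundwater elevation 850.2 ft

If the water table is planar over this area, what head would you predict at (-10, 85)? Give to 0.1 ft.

Differences from A: to B (Δx, Δy, Δh) = (-55, 0, +0.4); to C = (-35, 35, +0.1).
Determinant of the coordinate differences = (-55)·35 − (-35)·0 = -1925.
∂h/∂x = [(+0.4)·35 − (+0.1)·0] / -1925 = -0.007273
∂h/∂y = [(-55)·(+0.1) − (-35)·(+0.4)] / -1925 = -0.004416
h(-10, 85) = 850.1 + (-0.007273)·(-125) + (-0.004416)·(0) = 850.1 +0.909 -0.000 = 851.009 ft.

851.0 ft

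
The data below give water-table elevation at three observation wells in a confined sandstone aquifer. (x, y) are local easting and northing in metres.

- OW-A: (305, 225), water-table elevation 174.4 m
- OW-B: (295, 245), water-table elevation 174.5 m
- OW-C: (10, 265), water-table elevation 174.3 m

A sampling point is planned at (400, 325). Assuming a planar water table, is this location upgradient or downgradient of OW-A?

upgradient

Differences from OW-A: to OW-B (Δx, Δy, Δh) = (-10, 20, +0.1); to OW-C = (-295, 40, -0.1).
Solve a·Δx + b·Δy = Δh: det = (-10)·40 − (-295)·20 = 5500.
∂h/∂x = [(+0.1)·40 − (-0.1)·20] / 5500 = +0.001091
∂h/∂y = [(-10)·(-0.1) − (-295)·(+0.1)] / 5500 = +0.005545
Head at (400, 325) = 174.4 + (+0.001091)·(95) + (+0.005545)·(100) = 175.06 m.
That is higher than the 174.4 m at OW-A, so the point is upgradient.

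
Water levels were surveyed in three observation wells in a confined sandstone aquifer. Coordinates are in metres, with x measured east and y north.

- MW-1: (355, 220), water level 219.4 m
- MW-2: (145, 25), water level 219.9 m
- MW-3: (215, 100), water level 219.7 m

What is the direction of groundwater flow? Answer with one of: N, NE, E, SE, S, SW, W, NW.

Differences from MW-1: to MW-2 (Δx, Δy, Δh) = (-210, -195, +0.5); to MW-3 = (-140, -120, +0.3).
Solve a·Δx + b·Δy = Δh: det = (-210)·(-120) − (-140)·(-195) = -2100.
∂h/∂x = [(+0.5)·(-120) − (+0.3)·(-195)] / -2100 = +0.0007143
∂h/∂y = [(-210)·(+0.3) − (-140)·(+0.5)] / -2100 = -0.003333
Flow = −∇h = (-0.0007143 east, +0.003333 north), which points north.

N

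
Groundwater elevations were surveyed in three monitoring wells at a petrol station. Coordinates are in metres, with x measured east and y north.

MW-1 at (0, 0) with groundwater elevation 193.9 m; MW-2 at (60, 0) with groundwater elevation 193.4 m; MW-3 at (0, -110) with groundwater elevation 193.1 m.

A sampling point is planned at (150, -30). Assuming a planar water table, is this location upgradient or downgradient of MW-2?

∂h/∂x = (193.4 − 193.9) / (60 − 0) = -0.008333
∂h/∂y = (193.1 − 193.9) / (-110 − 0) = +0.007273
Head at (150, -30) = 193.9 + (-0.008333)·(150) + (+0.007273)·(-30) = 192.43 m.
That is lower than the 193.4 m at MW-2, so the point is downgradient.

downgradient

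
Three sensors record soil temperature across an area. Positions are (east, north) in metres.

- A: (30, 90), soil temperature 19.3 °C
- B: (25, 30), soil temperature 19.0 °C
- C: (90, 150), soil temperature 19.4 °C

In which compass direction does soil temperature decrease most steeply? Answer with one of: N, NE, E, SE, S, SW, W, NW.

Differences from A: to B (Δx, Δy, Δh) = (-5, -60, -0.3); to C = (60, 60, +0.1).
Solve a·Δx + b·Δy = ΔT: det = (-5)·60 − 60·(-60) = 3300.
∂T/∂x = [(-0.3)·60 − (+0.1)·(-60)] / 3300 = -0.003636
∂T/∂y = [(-5)·(+0.1) − 60·(-0.3)] / 3300 = +0.005303
Steepest decrease is along −∇f = (+0.003636 E, -0.005303 N) → southeast.

SE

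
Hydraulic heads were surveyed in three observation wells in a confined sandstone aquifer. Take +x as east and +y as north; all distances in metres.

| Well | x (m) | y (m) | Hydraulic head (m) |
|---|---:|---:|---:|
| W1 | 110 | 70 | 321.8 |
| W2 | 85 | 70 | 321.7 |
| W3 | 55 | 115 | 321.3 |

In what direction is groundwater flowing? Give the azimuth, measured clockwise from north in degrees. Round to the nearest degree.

327°

Three-point gradient (reference W1): Δ to W2 = (-25, 0, -0.1), Δ to W3 = (-55, 45, -0.5).
∂h/∂x = +0.004000, ∂h/∂y = -0.006222 (det = -1125).
Flow direction (−∇h) has components (-0.004000 E, +0.006222 N).
Azimuth = atan2(E, N) = atan2(-0.004000, +0.006222) = 327.3° ≈ 327°.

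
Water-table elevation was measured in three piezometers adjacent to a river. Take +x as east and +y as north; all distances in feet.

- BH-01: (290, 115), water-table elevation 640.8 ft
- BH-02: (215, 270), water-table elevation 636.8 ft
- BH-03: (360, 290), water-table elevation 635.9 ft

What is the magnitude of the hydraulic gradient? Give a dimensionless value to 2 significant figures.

Differences from BH-01: to BH-02 (Δx, Δy, Δh) = (-75, 155, -4.0); to BH-03 = (70, 175, -4.9).
Solve a·Δx + b·Δy = Δh: det = (-75)·175 − 70·155 = -23975.
∂h/∂x = [(-4.0)·175 − (-4.9)·155] / -23975 = -0.002482
∂h/∂y = [(-75)·(-4.9) − 70·(-4.0)] / -23975 = -0.02701
|∇h| = √(-0.002482² + -0.02701²) = 0.02712

0.027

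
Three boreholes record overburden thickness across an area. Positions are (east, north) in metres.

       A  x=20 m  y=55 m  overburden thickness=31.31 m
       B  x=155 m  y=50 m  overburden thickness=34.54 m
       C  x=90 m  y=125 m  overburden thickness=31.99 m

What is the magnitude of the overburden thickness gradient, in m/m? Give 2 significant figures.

Differences from A: to B (Δx, Δy, Δh) = (135, -5, +3.23); to C = (70, 70, +0.68).
Solve a·Δx + b·Δy = Δd: det = 135·70 − 70·(-5) = 9800.
∂d/∂x = [(+3.23)·70 − (+0.68)·(-5)] / 9800 = +0.02342
∂d/∂y = [135·(+0.68) − 70·(+3.23)] / 9800 = -0.01370
|∇f| = √(0.02342² + -0.01370²) = 0.02713 m/m

0.027 m/m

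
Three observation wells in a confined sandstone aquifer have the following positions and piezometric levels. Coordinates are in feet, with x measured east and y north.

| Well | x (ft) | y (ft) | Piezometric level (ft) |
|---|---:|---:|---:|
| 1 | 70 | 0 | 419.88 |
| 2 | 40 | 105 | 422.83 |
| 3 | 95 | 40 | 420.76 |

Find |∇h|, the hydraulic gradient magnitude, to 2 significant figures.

0.027

Differences from 1: to 2 (Δx, Δy, Δh) = (-30, 105, +2.95); to 3 = (25, 40, +0.88).
Solve a·Δx + b·Δy = Δh: det = (-30)·40 − 25·105 = -3825.
∂h/∂x = [(+2.95)·40 − (+0.88)·105] / -3825 = -0.006693
∂h/∂y = [(-30)·(+0.88) − 25·(+2.95)] / -3825 = +0.02618
|∇h| = √(-0.006693² + 0.02618²) = 0.02702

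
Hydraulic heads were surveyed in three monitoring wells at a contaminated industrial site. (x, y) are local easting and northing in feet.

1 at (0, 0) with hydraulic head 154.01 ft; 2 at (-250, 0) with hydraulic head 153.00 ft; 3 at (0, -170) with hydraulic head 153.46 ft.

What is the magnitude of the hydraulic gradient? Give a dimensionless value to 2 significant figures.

∂h/∂x = (153.00 − 154.01) / (-250 − 0) = +0.004040
∂h/∂y = (153.46 − 154.01) / (-170 − 0) = +0.003235
|∇h| = √(0.004040² + 0.003235²) = 0.005176

0.0052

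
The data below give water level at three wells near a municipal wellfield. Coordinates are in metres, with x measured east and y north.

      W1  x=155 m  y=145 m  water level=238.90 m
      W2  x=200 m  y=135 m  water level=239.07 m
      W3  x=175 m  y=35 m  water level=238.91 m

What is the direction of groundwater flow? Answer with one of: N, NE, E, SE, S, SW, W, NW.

With h = a·x + b·y + c and W1 as origin, the differences give:
  45·a + (-10)·b = +0.17
  20·a + (-110)·b = +0.01
Eliminate b (×(-110) and ×(-10), subtract): -4750·a = -18.600 → a = ∂h/∂x = +0.003916
Back-substitute: b = ∂h/∂y = +0.0006211.
Flow = −∇h = (-0.003916 east, -0.0006211 north), which points west.

W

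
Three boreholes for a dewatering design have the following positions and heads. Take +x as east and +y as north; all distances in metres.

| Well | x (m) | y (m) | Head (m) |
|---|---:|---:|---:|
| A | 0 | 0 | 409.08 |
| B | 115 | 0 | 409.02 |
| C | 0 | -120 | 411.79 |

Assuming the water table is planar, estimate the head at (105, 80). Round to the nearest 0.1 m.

407.2 m

∂h/∂x = (409.02 − 409.08) / (115 − 0) = -0.0005217
∂h/∂y = (411.79 − 409.08) / (-120 − 0) = -0.02258
h(105, 80) = 409.08 + (-0.0005217)·(105) + (-0.02258)·(80) = 409.08 -0.055 -1.807 = 407.219 m.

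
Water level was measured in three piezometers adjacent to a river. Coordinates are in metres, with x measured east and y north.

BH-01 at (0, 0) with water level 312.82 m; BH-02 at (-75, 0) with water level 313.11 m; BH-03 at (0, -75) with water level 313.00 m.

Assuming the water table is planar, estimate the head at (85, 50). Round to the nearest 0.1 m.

∂h/∂x = (313.11 − 312.82) / (-75 − 0) = -0.003867
∂h/∂y = (313.00 − 312.82) / (-75 − 0) = -0.002400
h(85, 50) = 312.82 + (-0.003867)·(85) + (-0.002400)·(50) = 312.82 -0.329 -0.120 = 312.371 m.

312.4 m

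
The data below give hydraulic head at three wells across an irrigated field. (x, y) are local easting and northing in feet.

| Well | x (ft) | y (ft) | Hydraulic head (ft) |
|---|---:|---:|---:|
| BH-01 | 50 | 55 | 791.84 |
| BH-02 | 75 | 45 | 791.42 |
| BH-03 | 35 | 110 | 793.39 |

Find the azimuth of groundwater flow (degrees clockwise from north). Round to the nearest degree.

167°

Three-point gradient (reference BH-01): Δ to BH-02 = (25, -10, -0.42), Δ to BH-03 = (-15, 55, +1.55).
∂h/∂x = -0.006204, ∂h/∂y = +0.02649 (det = 1225).
Flow direction (−∇h) has components (+0.006204 E, -0.02649 N).
Azimuth = atan2(E, N) = atan2(+0.006204, -0.02649) = 166.8° ≈ 167°.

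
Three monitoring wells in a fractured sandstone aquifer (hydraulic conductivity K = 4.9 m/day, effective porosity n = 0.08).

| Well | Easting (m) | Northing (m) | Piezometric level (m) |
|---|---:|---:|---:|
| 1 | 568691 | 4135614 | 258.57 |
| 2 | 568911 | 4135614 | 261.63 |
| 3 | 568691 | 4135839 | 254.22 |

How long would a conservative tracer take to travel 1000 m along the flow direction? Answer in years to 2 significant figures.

∂h/∂x = (261.63 − 258.57) / (568911 − 568691) = +0.01391
∂h/∂y = (254.22 − 258.57) / (4135839 − 4135614) = -0.01933
|∇h| = √(0.01391² + -0.01933²) = 0.02381
Seepage velocity v = K·i/n = 4.9 × 0.02381 / 0.08 = 1.458 m/day.
t = 1000 / 1.458 = 685.9 days = 1.88 years.

1.9 years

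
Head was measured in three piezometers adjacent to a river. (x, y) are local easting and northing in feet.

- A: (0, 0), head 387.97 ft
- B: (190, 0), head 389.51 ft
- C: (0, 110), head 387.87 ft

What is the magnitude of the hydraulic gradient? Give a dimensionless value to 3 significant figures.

0.00816

∂h/∂x = (389.51 − 387.97) / (190 − 0) = +0.008105
∂h/∂y = (387.87 − 387.97) / (110 − 0) = -0.0009091
|∇h| = √(0.008105² + -0.0009091²) = 0.008156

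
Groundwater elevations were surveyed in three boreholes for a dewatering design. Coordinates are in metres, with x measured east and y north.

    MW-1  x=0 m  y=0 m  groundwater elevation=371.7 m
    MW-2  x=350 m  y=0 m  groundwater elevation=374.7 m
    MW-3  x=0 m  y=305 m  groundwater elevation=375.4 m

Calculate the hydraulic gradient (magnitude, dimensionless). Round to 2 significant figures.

0.015

∂h/∂x = (374.7 − 371.7) / (350 − 0) = +0.008571
∂h/∂y = (375.4 − 371.7) / (305 − 0) = +0.01213
|∇h| = √(0.008571² + 0.01213²) = 0.01485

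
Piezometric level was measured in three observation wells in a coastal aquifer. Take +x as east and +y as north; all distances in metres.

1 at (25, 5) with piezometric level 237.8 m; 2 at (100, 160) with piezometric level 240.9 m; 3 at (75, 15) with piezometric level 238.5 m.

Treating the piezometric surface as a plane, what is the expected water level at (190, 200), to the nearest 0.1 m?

Differences from 1: to 2 (Δx, Δy, Δh) = (75, 155, +3.1); to 3 = (50, 10, +0.7).
Determinant of the coordinate differences = 75·10 − 50·155 = -7000.
∂h/∂x = [(+3.1)·10 − (+0.7)·155] / -7000 = +0.01107
∂h/∂y = [75·(+0.7) − 50·(+3.1)] / -7000 = +0.01464
h(190, 200) = 237.8 + (+0.01107)·(165) + (+0.01464)·(195) = 237.8 +1.827 +2.855 = 242.482 m.

242.5 m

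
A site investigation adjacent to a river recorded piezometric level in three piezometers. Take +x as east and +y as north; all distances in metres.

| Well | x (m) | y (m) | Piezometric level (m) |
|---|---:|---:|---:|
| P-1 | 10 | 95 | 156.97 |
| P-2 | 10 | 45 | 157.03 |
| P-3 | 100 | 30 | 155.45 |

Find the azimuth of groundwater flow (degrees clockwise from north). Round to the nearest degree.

086°

With h = a·x + b·y + c and P-1 as origin, the differences give:
  0·a + (-50)·b = +0.06
  90·a + (-65)·b = -1.52
Eliminate b (×(-65) and ×(-50), subtract): 4500·a = -79.900 → a = ∂h/∂x = -0.01776
Back-substitute: b = ∂h/∂y = -0.001200.
Flow direction (−∇h) has components (+0.01776 E, +0.001200 N).
Azimuth = atan2(E, N) = atan2(+0.01776, +0.001200) = 86.1° ≈ 086°.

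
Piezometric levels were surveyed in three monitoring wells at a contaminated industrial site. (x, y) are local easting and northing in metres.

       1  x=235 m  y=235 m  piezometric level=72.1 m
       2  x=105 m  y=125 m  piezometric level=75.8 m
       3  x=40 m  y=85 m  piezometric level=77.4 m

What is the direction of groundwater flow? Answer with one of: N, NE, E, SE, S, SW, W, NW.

NE

Differences from 1: to 2 (Δx, Δy, Δh) = (-130, -110, +3.7); to 3 = (-195, -150, +5.3).
Solve a·Δx + b·Δy = Δh: det = (-130)·(-150) − (-195)·(-110) = -1950.
∂h/∂x = [(+3.7)·(-150) − (+5.3)·(-110)] / -1950 = -0.01436
∂h/∂y = [(-130)·(+5.3) − (-195)·(+3.7)] / -1950 = -0.01667
Flow = −∇h = (+0.01436 east, +0.01667 north), which points northeast.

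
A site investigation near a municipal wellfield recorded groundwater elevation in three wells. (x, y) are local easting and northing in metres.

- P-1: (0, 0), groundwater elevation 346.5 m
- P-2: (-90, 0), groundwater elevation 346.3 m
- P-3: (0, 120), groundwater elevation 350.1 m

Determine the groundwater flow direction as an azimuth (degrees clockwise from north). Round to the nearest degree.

184°

∂h/∂x = (346.3 − 346.5) / (-90 − 0) = +0.002222
∂h/∂y = (350.1 − 346.5) / (120 − 0) = +0.03000
Flow direction (−∇h) has components (-0.002222 E, -0.03000 N).
Azimuth = atan2(E, N) = atan2(-0.002222, -0.03000) = 184.2° ≈ 184°.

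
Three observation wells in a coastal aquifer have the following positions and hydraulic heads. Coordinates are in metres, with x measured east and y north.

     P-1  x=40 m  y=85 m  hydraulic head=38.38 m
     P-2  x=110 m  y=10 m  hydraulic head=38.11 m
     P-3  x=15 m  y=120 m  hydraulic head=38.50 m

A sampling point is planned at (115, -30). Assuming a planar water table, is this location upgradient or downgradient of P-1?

Differences from P-1: to P-2 (Δx, Δy, Δh) = (70, -75, -0.27); to P-3 = (-25, 35, +0.12).
Determinant of the coordinate differences = 70·35 − (-25)·(-75) = 575.
∂h/∂x = [(-0.27)·35 − (+0.12)·(-75)] / 575 = -0.0007826
∂h/∂y = [70·(+0.12) − (-25)·(-0.27)] / 575 = +0.002870
Head at (115, -30) = 38.38 + (-0.0007826)·(75) + (+0.002870)·(-115) = 37.99 m.
That is lower than the 38.38 m at P-1, so the point is downgradient.

downgradient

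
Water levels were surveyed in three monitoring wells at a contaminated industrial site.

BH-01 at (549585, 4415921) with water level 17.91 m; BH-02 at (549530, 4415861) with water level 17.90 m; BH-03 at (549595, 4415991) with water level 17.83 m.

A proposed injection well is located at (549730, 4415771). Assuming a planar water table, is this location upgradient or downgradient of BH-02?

upgradient

Taking BH-01 as reference: BH-02−BH-01 = (-55, -60, -0.01); BH-03−BH-01 = (10, 70, -0.08).
Solve a·Δx + b·Δy = Δh: det = (-55)·70 − 10·(-60) = -3250.
∂h/∂x = [(-0.01)·70 − (-0.08)·(-60)] / -3250 = +0.001692
∂h/∂y = [(-55)·(-0.08) − 10·(-0.01)] / -3250 = -0.001385
Head at (549730, 4415771) = 17.91 + (+0.001692)·(145) + (-0.001385)·(-150) = 18.36 m.
That is higher than the 17.90 m at BH-02, so the point is upgradient.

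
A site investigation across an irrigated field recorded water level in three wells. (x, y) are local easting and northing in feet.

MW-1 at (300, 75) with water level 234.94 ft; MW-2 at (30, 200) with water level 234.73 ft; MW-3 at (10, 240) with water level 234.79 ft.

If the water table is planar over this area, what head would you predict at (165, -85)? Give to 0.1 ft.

Differences from MW-1: to MW-2 (Δx, Δy, Δh) = (-270, 125, -0.21); to MW-3 = (-290, 165, -0.15).
Determinant of the coordinate differences = (-270)·165 − (-290)·125 = -8300.
∂h/∂x = [(-0.21)·165 − (-0.15)·125] / -8300 = +0.001916
∂h/∂y = [(-270)·(-0.15) − (-290)·(-0.21)] / -8300 = +0.002458
h(165, -85) = 234.94 + (+0.001916)·(-135) + (+0.002458)·(-160) = 234.94 -0.259 -0.393 = 234.288 ft.

234.3 ft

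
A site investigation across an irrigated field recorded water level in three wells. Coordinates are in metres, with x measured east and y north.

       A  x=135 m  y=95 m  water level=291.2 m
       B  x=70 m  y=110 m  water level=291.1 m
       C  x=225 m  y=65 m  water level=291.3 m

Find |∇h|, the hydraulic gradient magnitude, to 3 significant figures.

0.00486

Differences from A: to B (Δx, Δy, Δh) = (-65, 15, -0.1); to C = (90, -30, +0.1).
Determinant of the coordinate differences = (-65)·(-30) − 90·15 = 600.
∂h/∂x = [(-0.1)·(-30) − (+0.1)·15] / 600 = +0.002500
∂h/∂y = [(-65)·(+0.1) − 90·(-0.1)] / 600 = +0.004167
|∇h| = √(0.002500² + 0.004167²) = 0.004859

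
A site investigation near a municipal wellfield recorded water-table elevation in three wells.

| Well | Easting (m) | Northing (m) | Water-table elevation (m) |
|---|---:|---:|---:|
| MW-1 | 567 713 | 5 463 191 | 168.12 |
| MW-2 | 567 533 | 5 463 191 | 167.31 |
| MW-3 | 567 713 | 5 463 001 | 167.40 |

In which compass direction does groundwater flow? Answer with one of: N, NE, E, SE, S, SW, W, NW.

SW

∂h/∂x = (167.31 − 168.12) / (567533 − 567713) = +0.004500
∂h/∂y = (167.40 − 168.12) / (5463001 − 5463191) = +0.003789
Flow = −∇h = (-0.004500 east, -0.003789 north), which points southwest.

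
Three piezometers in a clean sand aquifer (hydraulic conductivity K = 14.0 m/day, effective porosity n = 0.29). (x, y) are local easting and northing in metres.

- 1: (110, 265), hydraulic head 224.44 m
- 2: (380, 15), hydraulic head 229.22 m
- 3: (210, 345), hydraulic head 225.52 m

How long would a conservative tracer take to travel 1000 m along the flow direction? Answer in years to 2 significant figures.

With h = a·x + b·y + c and 1 as origin, the differences give:
  270·a + (-250)·b = +4.78
  100·a + 80·b = +1.08
Eliminate b (×80 and ×(-250), subtract): 46600·a = 652.400 → a = ∂h/∂x = +0.01400
Back-substitute: b = ∂h/∂y = -0.004000.
|∇h| = √(0.01400² + -0.004000²) = 0.01456
Seepage velocity v = K·i/n = 14.0 × 0.01456 / 0.29 = 0.7029 m/day.
t = 1000 / 0.7029 = 1423 days = 3.9 years.

3.9 years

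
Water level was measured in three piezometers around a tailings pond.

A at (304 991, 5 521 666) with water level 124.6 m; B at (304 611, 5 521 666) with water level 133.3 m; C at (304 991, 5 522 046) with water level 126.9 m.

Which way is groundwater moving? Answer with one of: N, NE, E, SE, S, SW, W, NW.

E

∂h/∂x = (133.3 − 124.6) / (304611 − 304991) = -0.02289
∂h/∂y = (126.9 − 124.6) / (5522046 − 5521666) = +0.006053
Flow = −∇h = (+0.02289 east, -0.006053 north), which points east.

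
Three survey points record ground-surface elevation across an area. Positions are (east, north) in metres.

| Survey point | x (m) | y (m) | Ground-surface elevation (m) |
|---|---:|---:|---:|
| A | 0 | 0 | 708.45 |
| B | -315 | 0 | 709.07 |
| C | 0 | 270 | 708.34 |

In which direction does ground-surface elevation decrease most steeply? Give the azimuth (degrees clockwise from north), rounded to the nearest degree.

078°

∂z/∂x = (709.07 − 708.45) / (-315 − 0) = -0.001968
∂z/∂y = (708.34 − 708.45) / (270 − 0) = -0.0004074
Steepest decrease is along −∇f: components (+0.001968 E, +0.0004074 N).
Azimuth = atan2(+0.001968, +0.0004074) = 78.3° ≈ 078°.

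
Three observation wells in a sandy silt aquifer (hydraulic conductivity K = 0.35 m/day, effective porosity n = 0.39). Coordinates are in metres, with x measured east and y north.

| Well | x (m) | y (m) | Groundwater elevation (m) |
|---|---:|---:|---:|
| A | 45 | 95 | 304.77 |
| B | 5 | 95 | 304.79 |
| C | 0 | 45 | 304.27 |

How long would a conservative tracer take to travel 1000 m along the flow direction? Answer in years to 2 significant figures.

290 years

With h = a·x + b·y + c and A as origin, the differences give:
  (-40)·a + 0·b = +0.02
  (-45)·a + (-50)·b = -0.50
Eliminate b (×(-50) and ×0, subtract): 2000·a = -1.000 → a = ∂h/∂x = -0.0005000
Back-substitute: b = ∂h/∂y = +0.01045.
|∇h| = √(-0.0005000² + 0.01045²) = 0.01046
Seepage velocity v = K·i/n = 0.35 × 0.01046 / 0.39 = 0.009387 m/day.
t = 1000 / 0.009387 = 1.065e+05 days = 292 years.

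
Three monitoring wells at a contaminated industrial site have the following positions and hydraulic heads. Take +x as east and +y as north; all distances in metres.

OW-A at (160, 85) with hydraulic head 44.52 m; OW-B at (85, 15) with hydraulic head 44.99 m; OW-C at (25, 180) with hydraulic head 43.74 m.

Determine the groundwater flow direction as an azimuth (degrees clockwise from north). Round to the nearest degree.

Three-point gradient (reference OW-A): Δ to OW-B = (-75, -70, +0.47), Δ to OW-C = (-135, 95, -0.78).
∂h/∂x = +0.0006003, ∂h/∂y = -0.007357 (det = -16575).
Flow direction (−∇h) has components (-0.0006003 E, +0.007357 N).
Azimuth = atan2(E, N) = atan2(-0.0006003, +0.007357) = 355.3° ≈ 355°.

355°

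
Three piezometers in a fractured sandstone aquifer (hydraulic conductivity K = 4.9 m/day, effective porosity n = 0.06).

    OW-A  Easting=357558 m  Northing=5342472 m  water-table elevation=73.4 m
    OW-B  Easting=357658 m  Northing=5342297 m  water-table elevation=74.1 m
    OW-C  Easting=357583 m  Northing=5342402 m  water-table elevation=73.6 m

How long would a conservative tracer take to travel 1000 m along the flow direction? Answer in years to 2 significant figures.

With h = a·x + b·y + c and OW-A as origin, the differences give:
  100·a + (-175)·b = +0.7
  25·a + (-70)·b = +0.2
Eliminate b (×(-70) and ×(-175), subtract): -2625·a = -14.00 → a = ∂h/∂x = +0.005333
Back-substitute: b = ∂h/∂y = -0.0009524.
|∇h| = √(0.005333² + -0.0009524²) = 0.005417
Seepage velocity v = K·i/n = 4.9 × 0.005417 / 0.06 = 0.4424 m/day.
t = 1000 / 0.4424 = 2260 days = 6.19 years.

6.2 years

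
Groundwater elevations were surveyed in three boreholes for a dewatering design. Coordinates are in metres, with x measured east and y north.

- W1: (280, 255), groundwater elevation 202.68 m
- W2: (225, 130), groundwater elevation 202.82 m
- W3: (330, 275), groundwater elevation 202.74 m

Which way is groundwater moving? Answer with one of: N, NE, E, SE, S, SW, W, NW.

With h = a·x + b·y + c and W1 as origin, the differences give:
  (-55)·a + (-125)·b = +0.14
  50·a + 20·b = +0.06
Eliminate b (×20 and ×(-125), subtract): 5150·a = 10.300 → a = ∂h/∂x = +0.002000
Back-substitute: b = ∂h/∂y = -0.002000.
Flow = −∇h = (-0.002000 east, +0.002000 north), which points northwest.

NW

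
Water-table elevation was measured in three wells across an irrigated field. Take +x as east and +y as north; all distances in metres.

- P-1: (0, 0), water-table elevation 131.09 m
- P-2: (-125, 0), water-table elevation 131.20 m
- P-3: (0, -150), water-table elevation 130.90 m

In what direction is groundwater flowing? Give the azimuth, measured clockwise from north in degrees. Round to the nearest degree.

145°

∂h/∂x = (131.20 − 131.09) / (-125 − 0) = -0.0008800
∂h/∂y = (130.90 − 131.09) / (-150 − 0) = +0.001267
Flow direction (−∇h) has components (+0.0008800 E, -0.001267 N).
Azimuth = atan2(E, N) = atan2(+0.0008800, -0.001267) = 145.2° ≈ 145°.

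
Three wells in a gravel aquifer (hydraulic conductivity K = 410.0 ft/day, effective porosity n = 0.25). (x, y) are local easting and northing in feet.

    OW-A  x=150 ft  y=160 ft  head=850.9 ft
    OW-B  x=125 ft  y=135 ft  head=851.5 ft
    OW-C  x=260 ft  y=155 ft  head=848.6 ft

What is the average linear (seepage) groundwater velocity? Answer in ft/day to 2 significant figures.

Taking OW-A as reference: OW-B−OW-A = (-25, -25, +0.6); OW-C−OW-A = (110, -5, -2.3).
Solve a·Δx + b·Δy = Δh: det = (-25)·(-5) − 110·(-25) = 2875.
∂h/∂x = [(+0.6)·(-5) − (-2.3)·(-25)] / 2875 = -0.02104
∂h/∂y = [(-25)·(-2.3) − 110·(+0.6)] / 2875 = -0.002957
|∇h| = √(-0.02104² + -0.002957²) = 0.02125
Seepage velocity v = K·i/n = 410.0 × 0.02125 / 0.25 = 34.85 ft/day.

35 ft/day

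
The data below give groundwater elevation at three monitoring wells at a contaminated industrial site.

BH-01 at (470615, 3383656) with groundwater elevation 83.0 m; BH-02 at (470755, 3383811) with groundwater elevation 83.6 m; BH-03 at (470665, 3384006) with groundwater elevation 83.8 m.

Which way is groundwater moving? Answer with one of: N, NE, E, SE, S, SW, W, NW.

SW

Taking BH-01 as reference: BH-02−BH-01 = (140, 155, +0.6); BH-03−BH-01 = (50, 350, +0.8).
Solve a·Δx + b·Δy = Δh: det = 140·350 − 50·155 = 41250.
∂h/∂x = [(+0.6)·350 − (+0.8)·155] / 41250 = +0.002085
∂h/∂y = [140·(+0.8) − 50·(+0.6)] / 41250 = +0.001988
Flow = −∇h = (-0.002085 east, -0.001988 north), which points southwest.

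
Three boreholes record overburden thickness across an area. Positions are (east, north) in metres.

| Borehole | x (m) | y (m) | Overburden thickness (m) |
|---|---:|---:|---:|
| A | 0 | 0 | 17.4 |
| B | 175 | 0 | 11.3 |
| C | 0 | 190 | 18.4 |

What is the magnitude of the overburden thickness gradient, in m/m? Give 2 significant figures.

∂d/∂x = (11.3 − 17.4) / (175 − 0) = -0.03486
∂d/∂y = (18.4 − 17.4) / (190 − 0) = +0.005263
|∇f| = √(-0.03486² + 0.005263²) = 0.03526 m/m

0.035 m/m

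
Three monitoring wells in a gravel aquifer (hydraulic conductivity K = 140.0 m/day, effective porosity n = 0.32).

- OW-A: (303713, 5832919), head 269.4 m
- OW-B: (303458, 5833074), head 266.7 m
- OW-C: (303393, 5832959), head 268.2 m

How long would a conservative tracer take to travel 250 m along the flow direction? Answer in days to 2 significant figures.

Taking OW-A as reference: OW-B−OW-A = (-255, 155, -2.7); OW-C−OW-A = (-320, 40, -1.2).
Determinant of the coordinate differences = (-255)·40 − (-320)·155 = 39400.
∂h/∂x = [(-2.7)·40 − (-1.2)·155] / 39400 = +0.001980
∂h/∂y = [(-255)·(-1.2) − (-320)·(-2.7)] / 39400 = -0.01416
|∇h| = √(0.001980² + -0.01416²) = 0.0143
Seepage velocity v = K·i/n = 140.0 × 0.0143 / 0.32 = 6.256 m/day.
t = 250 / 6.256 = 39.96 days.

40 days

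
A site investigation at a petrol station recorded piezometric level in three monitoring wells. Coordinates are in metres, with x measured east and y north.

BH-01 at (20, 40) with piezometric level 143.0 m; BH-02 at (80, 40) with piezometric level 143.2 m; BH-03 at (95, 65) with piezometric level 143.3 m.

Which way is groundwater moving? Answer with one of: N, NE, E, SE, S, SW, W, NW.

Three-point gradient (reference BH-01): Δ to BH-02 = (60, 0, +0.2), Δ to BH-03 = (75, 25, +0.3).
∂h/∂x = +0.003333, ∂h/∂y = +0.002000 (det = 1500).
Flow = −∇h = (-0.003333 east, -0.002000 north), which points southwest.

SW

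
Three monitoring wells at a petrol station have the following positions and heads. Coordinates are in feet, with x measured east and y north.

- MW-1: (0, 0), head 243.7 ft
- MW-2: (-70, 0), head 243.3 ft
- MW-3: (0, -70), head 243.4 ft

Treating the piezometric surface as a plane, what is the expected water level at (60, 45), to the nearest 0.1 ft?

244.2 ft

∂h/∂x = (243.3 − 243.7) / (-70 − 0) = +0.005714
∂h/∂y = (243.4 − 243.7) / (-70 − 0) = +0.004286
h(60, 45) = 243.7 + (+0.005714)·(60) + (+0.004286)·(45) = 243.7 +0.343 +0.193 = 244.236 ft.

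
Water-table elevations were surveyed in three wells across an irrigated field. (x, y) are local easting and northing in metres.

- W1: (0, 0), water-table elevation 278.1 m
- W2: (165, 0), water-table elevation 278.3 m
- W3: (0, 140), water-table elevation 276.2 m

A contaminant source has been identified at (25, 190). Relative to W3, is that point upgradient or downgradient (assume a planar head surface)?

downgradient

∂h/∂x = (278.3 − 278.1) / (165 − 0) = +0.001212
∂h/∂y = (276.2 − 278.1) / (140 − 0) = -0.01357
Head at (25, 190) = 278.1 + (+0.001212)·(25) + (-0.01357)·(190) = 275.55 m.
That is lower than the 276.2 m at W3, so the point is downgradient.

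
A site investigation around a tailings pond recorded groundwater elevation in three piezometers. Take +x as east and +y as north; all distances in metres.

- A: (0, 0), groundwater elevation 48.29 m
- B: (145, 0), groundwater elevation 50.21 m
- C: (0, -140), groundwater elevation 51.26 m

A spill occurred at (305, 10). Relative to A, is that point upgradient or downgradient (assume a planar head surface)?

upgradient

∂h/∂x = (50.21 − 48.29) / (145 − 0) = +0.01324
∂h/∂y = (51.26 − 48.29) / (-140 − 0) = -0.02121
Head at (305, 10) = 48.29 + (+0.01324)·(305) + (-0.02121)·(10) = 52.12 m.
That is higher than the 48.29 m at A, so the point is upgradient.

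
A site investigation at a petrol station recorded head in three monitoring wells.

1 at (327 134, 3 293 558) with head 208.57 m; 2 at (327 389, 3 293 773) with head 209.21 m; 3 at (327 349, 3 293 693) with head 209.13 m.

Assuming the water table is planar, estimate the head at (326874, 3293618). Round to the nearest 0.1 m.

Differences from 1: to 2 (Δx, Δy, Δh) = (255, 215, +0.64); to 3 = (215, 135, +0.56).
Solve a·Δx + b·Δy = Δh: det = 255·135 − 215·215 = -11800.
∂h/∂x = [(+0.64)·135 − (+0.56)·215] / -11800 = +0.002881
∂h/∂y = [255·(+0.56) − 215·(+0.64)] / -11800 = -0.0004407
h(326874, 3293618) = 208.57 + (+0.002881)·(-260) + (-0.0004407)·(60) = 208.57 -0.749 -0.026 = 207.794 m.

207.8 m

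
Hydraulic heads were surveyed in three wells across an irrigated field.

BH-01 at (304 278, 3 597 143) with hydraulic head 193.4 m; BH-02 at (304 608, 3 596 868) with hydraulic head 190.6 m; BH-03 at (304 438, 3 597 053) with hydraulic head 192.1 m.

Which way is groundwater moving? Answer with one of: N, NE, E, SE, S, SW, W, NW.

E

Taking BH-01 as reference: BH-02−BH-01 = (330, -275, -2.8); BH-03−BH-01 = (160, -90, -1.3).
Determinant of the coordinate differences = 330·(-90) − 160·(-275) = 14300.
∂h/∂x = [(-2.8)·(-90) − (-1.3)·(-275)] / 14300 = -0.007378
∂h/∂y = [330·(-1.3) − 160·(-2.8)] / 14300 = +0.001329
Flow = −∇h = (+0.007378 east, -0.001329 north), which points east.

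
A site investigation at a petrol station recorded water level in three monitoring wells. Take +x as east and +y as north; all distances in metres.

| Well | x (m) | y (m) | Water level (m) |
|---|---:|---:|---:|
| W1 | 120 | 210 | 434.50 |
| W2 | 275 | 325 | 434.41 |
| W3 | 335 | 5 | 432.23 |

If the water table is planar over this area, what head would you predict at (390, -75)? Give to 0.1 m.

431.5 m

With h = a·x + b·y + c and W1 as origin, the differences give:
  155·a + 115·b = -0.09
  215·a + (-205)·b = -2.27
Eliminate b (×(-205) and ×115, subtract): -56500·a = 279.500 → a = ∂h/∂x = -0.004947
Back-substitute: b = ∂h/∂y = +0.005885.
h(390, -75) = 434.50 + (-0.004947)·(270) + (+0.005885)·(-285) = 434.50 -1.336 -1.677 = 431.487 m.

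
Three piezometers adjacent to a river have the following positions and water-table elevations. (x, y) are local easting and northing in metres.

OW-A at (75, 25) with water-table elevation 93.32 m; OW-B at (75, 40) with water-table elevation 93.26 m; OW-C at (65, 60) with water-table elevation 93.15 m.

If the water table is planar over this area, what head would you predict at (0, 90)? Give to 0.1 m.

92.8 m

Differences from OW-A: to OW-B (Δx, Δy, Δh) = (0, 15, -0.06); to OW-C = (-10, 35, -0.17).
Determinant of the coordinate differences = 0·35 − (-10)·15 = 150.
∂h/∂x = [(-0.06)·35 − (-0.17)·15] / 150 = +0.003000
∂h/∂y = [0·(-0.17) − (-10)·(-0.06)] / 150 = -0.004000
h(0, 90) = 93.32 + (+0.003000)·(-75) + (-0.004000)·(65) = 93.32 -0.225 -0.260 = 92.835 m.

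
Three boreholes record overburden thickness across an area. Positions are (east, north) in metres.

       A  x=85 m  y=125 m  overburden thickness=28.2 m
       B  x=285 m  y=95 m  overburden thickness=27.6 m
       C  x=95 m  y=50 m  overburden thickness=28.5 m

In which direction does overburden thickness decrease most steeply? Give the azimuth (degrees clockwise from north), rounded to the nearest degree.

With d = a·x + b·y + c and A as origin, the differences give:
  200·a + (-30)·b = -0.6
  10·a + (-75)·b = +0.3
Eliminate b (×(-75) and ×(-30), subtract): -14700·a = 54.00 → a = ∂d/∂x = -0.003673
Back-substitute: b = ∂d/∂y = -0.004490.
Steepest decrease is along −∇f: components (+0.003673 E, +0.004490 N).
Azimuth = atan2(+0.003673, +0.004490) = 39.3° ≈ 039°.

039°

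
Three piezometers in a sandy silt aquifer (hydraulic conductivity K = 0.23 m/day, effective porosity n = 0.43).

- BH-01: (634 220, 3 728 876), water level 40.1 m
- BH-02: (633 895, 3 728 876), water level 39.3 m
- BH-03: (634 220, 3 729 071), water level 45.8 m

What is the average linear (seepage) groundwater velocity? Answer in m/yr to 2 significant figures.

5.7 m/yr

∂h/∂x = (39.3 − 40.1) / (633895 − 634220) = +0.002462
∂h/∂y = (45.8 − 40.1) / (3729071 − 3728876) = +0.02923
|∇h| = √(0.002462² + 0.02923²) = 0.02933
Seepage velocity v = K·i/n = 0.23 × 0.02933 / 0.43 = 0.01569 m/day = 5.731 m/yr.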